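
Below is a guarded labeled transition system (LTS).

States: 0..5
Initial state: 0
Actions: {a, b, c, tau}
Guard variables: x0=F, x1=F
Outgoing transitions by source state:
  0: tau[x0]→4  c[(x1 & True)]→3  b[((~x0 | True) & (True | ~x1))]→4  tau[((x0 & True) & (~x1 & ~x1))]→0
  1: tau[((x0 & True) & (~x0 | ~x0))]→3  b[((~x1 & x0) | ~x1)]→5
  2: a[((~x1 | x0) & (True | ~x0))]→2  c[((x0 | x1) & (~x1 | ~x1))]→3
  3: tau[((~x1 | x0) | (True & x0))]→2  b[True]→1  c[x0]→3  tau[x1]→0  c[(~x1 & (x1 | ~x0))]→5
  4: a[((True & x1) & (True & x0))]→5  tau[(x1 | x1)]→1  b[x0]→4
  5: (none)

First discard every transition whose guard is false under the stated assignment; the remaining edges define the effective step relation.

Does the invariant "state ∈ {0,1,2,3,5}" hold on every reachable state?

Answer: INVARIANT VIOLATED at state 4

Analysis:
Inv-set: {0,1,2,3,5}
Reachable = {0,4}
  0: ok
  4: ✗ unsafe
witness against invariant: b → 4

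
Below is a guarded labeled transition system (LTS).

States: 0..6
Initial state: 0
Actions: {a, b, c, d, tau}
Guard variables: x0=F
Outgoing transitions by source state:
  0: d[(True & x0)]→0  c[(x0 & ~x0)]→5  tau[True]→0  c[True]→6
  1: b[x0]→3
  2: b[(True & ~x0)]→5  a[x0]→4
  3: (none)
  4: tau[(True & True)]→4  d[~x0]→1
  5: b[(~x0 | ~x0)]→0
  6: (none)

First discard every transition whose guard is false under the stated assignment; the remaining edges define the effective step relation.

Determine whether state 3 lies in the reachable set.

Guard filter leaves 6 enabled edge(s).
Layer 0: {0}
Layer 1: {6}  total {0,6}
Reach set: {0,6}

Answer: UNREACHABLE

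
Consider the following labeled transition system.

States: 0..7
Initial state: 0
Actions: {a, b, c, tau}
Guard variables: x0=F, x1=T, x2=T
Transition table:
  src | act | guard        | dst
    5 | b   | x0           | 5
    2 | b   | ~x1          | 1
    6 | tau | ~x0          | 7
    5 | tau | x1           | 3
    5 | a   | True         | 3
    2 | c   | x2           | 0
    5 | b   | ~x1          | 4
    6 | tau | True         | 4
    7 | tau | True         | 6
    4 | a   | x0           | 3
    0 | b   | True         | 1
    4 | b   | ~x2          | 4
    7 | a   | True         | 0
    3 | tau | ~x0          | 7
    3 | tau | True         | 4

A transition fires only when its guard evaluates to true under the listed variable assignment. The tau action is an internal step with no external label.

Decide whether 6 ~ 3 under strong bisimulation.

Answer: BISIMILAR

Working:
Compute ~ classes (split until stable):
  P[0] = {{0,1,2,3,4,5,6,7}}
  P[1] = {{0},{1,4},{2},{3,6},{5,7}}
  P[2] = {{0},{1,4},{2},{3,6},{5},{7}}
Fixed point at round 3; 6 class(es).
6∈{3,6}, 3∈{3,6}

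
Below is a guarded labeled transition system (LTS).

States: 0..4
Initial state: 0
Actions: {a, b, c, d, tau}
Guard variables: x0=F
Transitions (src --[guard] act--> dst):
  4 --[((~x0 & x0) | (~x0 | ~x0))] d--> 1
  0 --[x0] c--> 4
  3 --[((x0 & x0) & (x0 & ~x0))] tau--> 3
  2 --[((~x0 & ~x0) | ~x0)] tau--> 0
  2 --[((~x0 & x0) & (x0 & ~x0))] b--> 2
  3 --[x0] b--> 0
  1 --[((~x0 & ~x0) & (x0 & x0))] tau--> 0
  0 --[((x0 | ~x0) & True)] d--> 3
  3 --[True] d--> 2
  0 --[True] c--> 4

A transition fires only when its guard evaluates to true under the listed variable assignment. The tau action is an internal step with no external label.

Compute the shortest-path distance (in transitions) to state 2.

Answer: 2

Trace:
Breadth-first toward 2:
  Layer 0: {0}
  Layer 1: {3,4}
  Layer 2: {1,2}
depth(2)=2, e.g. d·d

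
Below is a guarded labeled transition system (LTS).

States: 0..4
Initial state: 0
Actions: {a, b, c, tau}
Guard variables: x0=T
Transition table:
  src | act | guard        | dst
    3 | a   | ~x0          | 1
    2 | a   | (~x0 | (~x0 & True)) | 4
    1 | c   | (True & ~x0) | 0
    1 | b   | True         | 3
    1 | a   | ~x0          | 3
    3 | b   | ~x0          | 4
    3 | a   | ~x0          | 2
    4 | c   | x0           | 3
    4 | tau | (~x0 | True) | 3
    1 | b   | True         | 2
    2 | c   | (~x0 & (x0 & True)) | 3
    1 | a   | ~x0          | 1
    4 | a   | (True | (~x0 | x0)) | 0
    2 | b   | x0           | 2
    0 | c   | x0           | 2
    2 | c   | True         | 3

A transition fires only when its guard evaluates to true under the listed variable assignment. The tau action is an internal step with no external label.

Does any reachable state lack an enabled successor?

Reach set: {0,2,3}
  0: c→2  [deg 1]
  2: b→2  c→3  [deg 2]
  3: ∅  [no exit]
Path to 3: c·c

Answer: DEADLOCK at state 3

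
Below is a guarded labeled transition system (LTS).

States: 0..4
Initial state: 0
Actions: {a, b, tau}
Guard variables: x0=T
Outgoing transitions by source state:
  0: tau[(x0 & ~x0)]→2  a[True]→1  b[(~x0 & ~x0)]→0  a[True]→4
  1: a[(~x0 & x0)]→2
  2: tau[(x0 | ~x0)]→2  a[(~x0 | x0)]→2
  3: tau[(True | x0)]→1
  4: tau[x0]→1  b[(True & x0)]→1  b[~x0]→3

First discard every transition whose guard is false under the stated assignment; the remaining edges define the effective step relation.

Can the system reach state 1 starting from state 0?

Guard filter leaves 7 enabled edge(s).
L0 = {0}
L1 = {1,4}  total {0,1,4}
Reach set: {0,1,4}
trace reaching 1: a

Answer: REACHABLE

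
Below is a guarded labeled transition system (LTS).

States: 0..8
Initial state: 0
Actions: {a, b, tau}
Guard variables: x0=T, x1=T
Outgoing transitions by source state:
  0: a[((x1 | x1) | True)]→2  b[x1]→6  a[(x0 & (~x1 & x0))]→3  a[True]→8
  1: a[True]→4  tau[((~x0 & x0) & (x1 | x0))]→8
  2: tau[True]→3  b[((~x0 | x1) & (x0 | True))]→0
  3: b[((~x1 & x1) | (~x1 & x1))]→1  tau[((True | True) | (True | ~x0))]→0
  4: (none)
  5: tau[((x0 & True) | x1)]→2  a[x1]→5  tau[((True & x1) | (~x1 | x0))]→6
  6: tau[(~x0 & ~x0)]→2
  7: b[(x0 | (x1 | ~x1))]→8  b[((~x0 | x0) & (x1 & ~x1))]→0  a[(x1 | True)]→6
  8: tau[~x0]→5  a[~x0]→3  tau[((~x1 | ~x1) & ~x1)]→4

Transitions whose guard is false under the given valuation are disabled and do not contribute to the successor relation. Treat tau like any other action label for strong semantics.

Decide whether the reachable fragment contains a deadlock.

R = {0,2,3,6,8}
  0: a→2  a→8  b→6  [deg 3]
  2: b→0  tau→3  [deg 2]
  3: tau→0  [deg 1]
  6: ∅  [deadlock]
  8: ∅  [deadlock]
witness 6: b

Answer: DEADLOCK at state 6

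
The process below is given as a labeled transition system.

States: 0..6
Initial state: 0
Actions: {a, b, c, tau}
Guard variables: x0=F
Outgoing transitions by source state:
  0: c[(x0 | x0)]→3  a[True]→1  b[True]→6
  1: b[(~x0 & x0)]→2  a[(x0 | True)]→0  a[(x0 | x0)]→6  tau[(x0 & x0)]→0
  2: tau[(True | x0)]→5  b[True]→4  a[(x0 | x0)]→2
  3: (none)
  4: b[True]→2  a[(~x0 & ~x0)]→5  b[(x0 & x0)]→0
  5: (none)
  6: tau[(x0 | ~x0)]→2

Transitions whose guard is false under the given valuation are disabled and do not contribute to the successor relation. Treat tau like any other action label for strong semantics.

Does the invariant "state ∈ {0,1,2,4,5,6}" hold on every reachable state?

Allowed set {0,1,2,4,5,6}
Reach set: {0,1,2,4,5,6}
  0: ok
  1: ok
  2: ok
  4: ok
  5: ok
  6: ok

Answer: INVARIANT HOLDS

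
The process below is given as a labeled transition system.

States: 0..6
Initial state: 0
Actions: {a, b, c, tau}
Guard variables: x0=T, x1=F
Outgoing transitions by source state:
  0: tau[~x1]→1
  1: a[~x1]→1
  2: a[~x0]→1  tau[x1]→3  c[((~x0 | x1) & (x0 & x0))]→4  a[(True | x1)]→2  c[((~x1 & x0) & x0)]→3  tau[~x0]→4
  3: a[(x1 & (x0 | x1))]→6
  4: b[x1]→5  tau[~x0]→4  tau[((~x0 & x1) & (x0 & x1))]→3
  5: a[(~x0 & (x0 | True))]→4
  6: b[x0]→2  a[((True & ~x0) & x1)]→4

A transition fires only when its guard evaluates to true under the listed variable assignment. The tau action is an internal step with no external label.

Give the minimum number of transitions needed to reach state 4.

Breadth-first toward 4:
  depth 0: {0}
  depth 1: {1}
4 never appears.

Answer: UNREACHABLE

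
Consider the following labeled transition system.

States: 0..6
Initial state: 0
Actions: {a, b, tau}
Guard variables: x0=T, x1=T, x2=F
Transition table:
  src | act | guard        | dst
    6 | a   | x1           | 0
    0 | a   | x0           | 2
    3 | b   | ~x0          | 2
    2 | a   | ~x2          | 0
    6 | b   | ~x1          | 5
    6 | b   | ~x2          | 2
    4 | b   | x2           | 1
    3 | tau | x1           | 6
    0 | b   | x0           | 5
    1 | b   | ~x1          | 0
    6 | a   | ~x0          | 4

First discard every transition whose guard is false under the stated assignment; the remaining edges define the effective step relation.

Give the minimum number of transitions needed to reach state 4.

BFS to 4:
  Layer 0: {0}
  Layer 1: {2,5}
4 never appears.

Answer: UNREACHABLE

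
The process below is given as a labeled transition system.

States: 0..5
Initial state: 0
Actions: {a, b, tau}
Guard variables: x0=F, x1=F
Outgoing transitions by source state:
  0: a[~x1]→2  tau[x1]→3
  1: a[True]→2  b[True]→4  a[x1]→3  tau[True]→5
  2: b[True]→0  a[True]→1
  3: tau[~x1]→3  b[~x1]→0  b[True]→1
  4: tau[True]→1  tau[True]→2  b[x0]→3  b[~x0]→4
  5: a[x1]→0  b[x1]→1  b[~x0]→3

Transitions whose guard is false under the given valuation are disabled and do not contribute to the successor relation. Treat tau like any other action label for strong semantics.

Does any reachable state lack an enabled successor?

R = {0,1,2,3,4,5}
  0: a→2  [1 out]
  1: a→2  b→4  tau→5  [3 out]
  2: a→1  b→0  [2 out]
  3: b→0  b→1  tau→3  [3 out]
  4: b→4  tau→1  tau→2  [3 out]
  5: b→3  [1 out]

Answer: DEADLOCK-FREE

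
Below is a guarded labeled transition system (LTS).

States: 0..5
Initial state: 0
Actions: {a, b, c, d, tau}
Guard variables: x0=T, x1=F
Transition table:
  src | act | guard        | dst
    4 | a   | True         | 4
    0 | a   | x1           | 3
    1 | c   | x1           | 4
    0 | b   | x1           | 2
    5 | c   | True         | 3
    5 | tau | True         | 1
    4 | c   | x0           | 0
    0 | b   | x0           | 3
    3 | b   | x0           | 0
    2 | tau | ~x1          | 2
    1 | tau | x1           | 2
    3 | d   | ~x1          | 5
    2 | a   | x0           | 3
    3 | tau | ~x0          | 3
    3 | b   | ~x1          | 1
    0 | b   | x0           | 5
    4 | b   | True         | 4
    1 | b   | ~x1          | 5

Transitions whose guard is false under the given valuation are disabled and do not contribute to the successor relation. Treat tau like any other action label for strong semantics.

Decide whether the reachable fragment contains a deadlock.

Reach set: {0,1,3,5}
  0: b→3  b→5  [2 exit(s)]
  1: b→5  [1 exit(s)]
  3: b→0  b→1  d→5  [3 exit(s)]
  5: c→3  tau→1  [2 exit(s)]

Answer: DEADLOCK-FREE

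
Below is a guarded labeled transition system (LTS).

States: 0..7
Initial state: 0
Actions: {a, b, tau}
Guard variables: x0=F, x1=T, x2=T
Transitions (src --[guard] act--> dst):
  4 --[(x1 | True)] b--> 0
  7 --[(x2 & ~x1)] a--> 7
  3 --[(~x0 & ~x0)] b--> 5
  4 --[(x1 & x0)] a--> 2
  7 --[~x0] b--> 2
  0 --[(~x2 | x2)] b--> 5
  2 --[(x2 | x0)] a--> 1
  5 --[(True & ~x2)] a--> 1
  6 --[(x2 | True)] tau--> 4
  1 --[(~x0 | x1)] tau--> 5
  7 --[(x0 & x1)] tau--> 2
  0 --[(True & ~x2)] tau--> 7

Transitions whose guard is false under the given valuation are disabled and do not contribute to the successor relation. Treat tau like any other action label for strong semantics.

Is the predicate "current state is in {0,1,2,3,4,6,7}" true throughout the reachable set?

Safe = {0,1,2,3,4,6,7}
Reach set: {0,5}
  0: safe
  5: ✗ unsafe
witness against invariant: b → 5

Answer: INVARIANT VIOLATED at state 5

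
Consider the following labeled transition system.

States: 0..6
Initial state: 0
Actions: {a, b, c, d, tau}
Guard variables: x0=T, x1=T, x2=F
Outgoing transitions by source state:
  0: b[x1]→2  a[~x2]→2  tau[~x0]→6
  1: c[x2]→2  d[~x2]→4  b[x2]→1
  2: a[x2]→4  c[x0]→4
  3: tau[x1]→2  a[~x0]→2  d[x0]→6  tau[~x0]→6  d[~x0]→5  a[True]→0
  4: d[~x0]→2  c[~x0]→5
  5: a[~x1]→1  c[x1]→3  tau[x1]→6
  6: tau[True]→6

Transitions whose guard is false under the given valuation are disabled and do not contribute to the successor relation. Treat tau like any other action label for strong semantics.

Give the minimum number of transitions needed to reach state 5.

Answer: UNREACHABLE

Trace:
BFS to 5:
  L0 = {0}
  L1 = {2}
  L2 = {4}
5 never appears.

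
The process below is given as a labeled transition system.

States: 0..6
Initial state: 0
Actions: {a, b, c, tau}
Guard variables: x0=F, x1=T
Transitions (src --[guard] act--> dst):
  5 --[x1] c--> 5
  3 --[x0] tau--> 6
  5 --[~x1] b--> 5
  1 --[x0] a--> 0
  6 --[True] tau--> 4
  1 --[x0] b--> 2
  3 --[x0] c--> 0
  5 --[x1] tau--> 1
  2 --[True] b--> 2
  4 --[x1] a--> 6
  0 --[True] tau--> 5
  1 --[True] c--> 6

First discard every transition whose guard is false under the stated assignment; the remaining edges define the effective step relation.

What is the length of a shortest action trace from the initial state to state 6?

BFS to 6:
  Layer 0: {0}
  Layer 1: {5}
  Layer 2: {1}
  Layer 3: {6}
depth(6)=3, e.g. tau·tau·c

Answer: 3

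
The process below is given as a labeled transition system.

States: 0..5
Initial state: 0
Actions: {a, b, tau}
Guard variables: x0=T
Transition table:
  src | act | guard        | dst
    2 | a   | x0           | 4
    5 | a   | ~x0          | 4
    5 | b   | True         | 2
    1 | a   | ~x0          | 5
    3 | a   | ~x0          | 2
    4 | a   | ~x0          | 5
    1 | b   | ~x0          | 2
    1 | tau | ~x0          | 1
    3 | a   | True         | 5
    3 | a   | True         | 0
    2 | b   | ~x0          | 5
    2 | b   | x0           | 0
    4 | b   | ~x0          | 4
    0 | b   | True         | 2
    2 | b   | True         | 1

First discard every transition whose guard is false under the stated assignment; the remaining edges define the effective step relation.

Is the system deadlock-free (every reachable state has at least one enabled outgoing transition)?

Reach set: {0,1,2,4}
  0: b→2  [deg 1]
  1: ∅  [STUCK]
  2: a→4  b→0  b→1  [deg 3]
  4: ∅  [STUCK]
trace reaching 1: b·b

Answer: DEADLOCK at state 1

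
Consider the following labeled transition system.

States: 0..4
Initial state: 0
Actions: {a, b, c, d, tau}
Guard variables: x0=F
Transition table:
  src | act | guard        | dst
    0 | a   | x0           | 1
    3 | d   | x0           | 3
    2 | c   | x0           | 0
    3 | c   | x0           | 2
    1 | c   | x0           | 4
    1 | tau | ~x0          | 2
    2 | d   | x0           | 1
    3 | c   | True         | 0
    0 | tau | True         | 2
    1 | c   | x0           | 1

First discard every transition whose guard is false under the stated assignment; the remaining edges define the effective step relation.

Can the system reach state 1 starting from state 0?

Guard filter leaves 3 enabled edge(s).
L0 = {0}
L1 = {2}  total {0,2}
Reach set: {0,2}

Answer: UNREACHABLE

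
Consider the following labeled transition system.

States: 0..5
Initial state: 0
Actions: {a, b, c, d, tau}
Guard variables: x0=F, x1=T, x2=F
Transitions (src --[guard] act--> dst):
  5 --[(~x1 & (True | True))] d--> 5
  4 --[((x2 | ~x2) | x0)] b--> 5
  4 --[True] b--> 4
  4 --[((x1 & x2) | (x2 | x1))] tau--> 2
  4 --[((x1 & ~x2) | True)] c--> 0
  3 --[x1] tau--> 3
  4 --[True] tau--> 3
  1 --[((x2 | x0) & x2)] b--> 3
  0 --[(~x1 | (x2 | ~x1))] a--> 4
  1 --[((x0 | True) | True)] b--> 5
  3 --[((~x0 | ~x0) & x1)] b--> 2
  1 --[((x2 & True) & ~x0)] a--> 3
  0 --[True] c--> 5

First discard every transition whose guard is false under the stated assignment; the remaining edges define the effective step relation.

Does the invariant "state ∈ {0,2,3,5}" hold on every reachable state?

Inv-set: {0,2,3,5}
Reach set: {0,5}
  0: ok
  5: ok

Answer: INVARIANT HOLDS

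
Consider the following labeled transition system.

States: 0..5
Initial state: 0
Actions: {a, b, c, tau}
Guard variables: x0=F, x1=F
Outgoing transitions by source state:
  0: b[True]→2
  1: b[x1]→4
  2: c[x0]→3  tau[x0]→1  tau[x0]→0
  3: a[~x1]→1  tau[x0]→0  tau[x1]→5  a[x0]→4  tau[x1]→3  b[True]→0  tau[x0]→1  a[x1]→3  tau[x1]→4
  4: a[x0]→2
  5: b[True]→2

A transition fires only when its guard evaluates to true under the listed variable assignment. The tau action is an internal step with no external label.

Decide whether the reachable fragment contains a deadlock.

R = {0,2}
  0: b→2  [deg 1]
  2: ∅  [STUCK]
Path to 2: b

Answer: DEADLOCK at state 2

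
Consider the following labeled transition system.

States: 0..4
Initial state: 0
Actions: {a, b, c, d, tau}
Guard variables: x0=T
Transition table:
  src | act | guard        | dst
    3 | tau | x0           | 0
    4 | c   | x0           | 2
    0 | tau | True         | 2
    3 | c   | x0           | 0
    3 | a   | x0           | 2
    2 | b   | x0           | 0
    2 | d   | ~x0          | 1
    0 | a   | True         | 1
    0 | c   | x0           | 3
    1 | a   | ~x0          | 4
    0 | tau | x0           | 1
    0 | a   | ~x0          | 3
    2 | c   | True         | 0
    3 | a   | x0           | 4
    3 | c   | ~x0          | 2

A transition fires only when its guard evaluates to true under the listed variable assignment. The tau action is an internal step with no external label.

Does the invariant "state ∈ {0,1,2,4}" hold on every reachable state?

Allowed set {0,1,2,4}
R = {0,1,2,3,4}
  0: ✓
  1: ✓
  2: ✓
  3: outside
  4: ✓
witness against invariant: c → 3

Answer: INVARIANT VIOLATED at state 3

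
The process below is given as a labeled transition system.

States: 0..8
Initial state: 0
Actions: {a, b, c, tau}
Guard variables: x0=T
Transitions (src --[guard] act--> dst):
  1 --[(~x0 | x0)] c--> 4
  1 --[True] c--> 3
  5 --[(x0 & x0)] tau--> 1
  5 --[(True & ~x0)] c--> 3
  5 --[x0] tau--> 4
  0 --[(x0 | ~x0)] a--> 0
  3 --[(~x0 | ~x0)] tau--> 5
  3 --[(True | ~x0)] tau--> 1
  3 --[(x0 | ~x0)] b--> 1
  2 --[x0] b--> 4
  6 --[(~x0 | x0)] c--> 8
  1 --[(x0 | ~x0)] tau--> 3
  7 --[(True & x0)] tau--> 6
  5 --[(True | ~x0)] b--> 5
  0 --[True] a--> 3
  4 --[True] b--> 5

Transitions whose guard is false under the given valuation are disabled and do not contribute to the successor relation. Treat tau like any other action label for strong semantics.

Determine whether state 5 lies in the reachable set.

Answer: REACHABLE

Analysis:
Guard filter leaves 14 enabled edge(s).
depth 0: {0}
depth 1: {3}  total {0,3}
depth 2: {1}  total {0,1,3}
depth 3: {4}  total {0,1,3,4}
depth 4: {5}  total {0,1,3,4,5}
Reachable = {0,1,3,4,5}
Path to 5: a·tau·c·b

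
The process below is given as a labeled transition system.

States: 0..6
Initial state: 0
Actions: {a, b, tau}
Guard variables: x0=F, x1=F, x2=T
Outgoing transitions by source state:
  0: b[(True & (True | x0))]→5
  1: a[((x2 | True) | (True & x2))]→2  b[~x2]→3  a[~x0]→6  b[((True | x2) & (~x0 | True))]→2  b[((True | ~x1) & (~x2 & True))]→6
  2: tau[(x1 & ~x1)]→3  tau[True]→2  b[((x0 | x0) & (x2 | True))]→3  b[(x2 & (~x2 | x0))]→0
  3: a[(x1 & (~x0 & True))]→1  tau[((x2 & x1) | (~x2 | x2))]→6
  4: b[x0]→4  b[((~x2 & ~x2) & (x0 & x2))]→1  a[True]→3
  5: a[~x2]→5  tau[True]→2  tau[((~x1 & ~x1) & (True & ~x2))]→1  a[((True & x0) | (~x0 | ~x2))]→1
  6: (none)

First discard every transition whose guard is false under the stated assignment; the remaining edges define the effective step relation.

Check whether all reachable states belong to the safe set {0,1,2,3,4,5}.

Inv-set: {0,1,2,3,4,5}
Reachable = {0,1,2,5,6}
  0: ✓
  1: ✓
  2: ✓
  5: ✓
  6: outside
counterexample path to 6: b·a·a

Answer: INVARIANT VIOLATED at state 6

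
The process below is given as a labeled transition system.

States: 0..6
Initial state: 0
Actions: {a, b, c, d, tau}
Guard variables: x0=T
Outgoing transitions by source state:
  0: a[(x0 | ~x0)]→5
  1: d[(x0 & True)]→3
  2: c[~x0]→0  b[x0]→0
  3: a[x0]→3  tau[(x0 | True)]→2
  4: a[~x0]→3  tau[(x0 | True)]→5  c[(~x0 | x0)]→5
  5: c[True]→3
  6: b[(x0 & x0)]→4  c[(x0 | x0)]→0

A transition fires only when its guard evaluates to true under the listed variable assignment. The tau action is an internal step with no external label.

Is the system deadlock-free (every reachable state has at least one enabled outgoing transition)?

Answer: DEADLOCK-FREE

Working:
Reachable = {0,2,3,5}
  0: a→5  [1 exit(s)]
  2: b→0  [1 exit(s)]
  3: a→3  tau→2  [2 exit(s)]
  5: c→3  [1 exit(s)]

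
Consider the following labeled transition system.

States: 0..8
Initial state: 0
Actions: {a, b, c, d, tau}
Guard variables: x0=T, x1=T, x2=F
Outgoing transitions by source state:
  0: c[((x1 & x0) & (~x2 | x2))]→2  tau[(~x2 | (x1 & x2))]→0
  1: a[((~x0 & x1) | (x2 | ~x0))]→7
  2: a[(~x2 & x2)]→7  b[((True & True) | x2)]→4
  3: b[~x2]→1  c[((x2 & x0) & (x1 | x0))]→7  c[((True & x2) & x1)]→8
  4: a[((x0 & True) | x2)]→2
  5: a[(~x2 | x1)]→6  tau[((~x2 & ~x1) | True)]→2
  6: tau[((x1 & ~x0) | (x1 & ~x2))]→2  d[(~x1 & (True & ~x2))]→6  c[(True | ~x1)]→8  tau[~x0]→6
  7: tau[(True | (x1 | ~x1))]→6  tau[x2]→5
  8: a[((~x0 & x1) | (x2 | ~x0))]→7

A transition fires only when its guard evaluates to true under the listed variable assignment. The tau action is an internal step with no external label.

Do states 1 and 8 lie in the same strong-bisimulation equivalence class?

Refine partition for ~:
  π0 = {{0,1,2,3,4,5,6,7,8}}
  π1 = {{0,6},{1,8},{2,3},{4},{5},{7}}
  π2 = {{0},{1,8},{2},{3},{4},{5},{6},{7}}
8 equivalence class(es) (converged in 3)
class of 1: {1,8}; class of 8: {1,8}

Answer: BISIMILAR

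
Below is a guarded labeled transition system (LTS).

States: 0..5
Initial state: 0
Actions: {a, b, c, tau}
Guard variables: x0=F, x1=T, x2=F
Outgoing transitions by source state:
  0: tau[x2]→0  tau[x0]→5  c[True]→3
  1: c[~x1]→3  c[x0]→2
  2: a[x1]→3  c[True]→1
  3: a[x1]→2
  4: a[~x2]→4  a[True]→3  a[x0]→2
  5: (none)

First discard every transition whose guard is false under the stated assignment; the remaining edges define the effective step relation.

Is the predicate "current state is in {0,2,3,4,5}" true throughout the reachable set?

Safe = {0,2,3,4,5}
Reach set: {0,1,2,3}
  0: ✓
  1: outside
  2: ✓
  3: ✓
counterexample path to 1: c·a·c

Answer: INVARIANT VIOLATED at state 1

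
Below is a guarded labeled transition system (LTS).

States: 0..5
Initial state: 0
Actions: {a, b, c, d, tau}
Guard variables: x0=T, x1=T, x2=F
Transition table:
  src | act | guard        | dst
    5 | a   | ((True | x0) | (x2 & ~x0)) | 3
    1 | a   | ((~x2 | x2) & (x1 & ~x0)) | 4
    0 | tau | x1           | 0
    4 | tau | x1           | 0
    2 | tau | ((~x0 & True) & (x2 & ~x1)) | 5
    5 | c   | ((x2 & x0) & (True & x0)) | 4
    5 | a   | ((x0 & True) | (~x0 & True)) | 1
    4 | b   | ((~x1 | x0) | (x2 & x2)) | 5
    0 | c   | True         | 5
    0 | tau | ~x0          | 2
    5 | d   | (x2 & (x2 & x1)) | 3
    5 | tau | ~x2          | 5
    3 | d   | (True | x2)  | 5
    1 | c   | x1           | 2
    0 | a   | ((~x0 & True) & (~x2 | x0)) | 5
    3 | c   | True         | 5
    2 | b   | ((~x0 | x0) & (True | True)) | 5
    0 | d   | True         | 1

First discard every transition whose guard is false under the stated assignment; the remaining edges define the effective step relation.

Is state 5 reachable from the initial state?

Answer: REACHABLE

Analysis:
12 transition(s) survive guard evaluation.
depth 0: {0}
depth 1: {1,5}  cumulative {0,1,5}
depth 2: {2,3}  cumulative {0,1,2,3,5}
Reachable = {0,1,2,3,5}
trace reaching 5: c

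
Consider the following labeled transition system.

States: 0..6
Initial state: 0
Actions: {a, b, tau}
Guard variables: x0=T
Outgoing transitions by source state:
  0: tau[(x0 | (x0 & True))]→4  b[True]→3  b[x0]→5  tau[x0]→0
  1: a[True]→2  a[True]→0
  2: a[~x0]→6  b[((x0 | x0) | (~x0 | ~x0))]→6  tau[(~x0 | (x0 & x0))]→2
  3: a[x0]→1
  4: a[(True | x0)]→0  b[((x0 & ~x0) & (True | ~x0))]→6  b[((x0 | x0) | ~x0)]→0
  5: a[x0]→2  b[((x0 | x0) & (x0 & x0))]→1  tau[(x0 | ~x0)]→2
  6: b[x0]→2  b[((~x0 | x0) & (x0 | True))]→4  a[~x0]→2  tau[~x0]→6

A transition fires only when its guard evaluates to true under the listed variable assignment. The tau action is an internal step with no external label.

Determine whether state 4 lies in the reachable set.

Answer: REACHABLE

Trace:
16 transition(s) survive guard evaluation.
L0 = {0}
L1 = {3,4,5}  total {0,3,4,5}
L2 = {1,2}  total {0,1,2,3,4,5}
L3 = {6}  total {0,1,2,3,4,5,6}
Reach set: {0,1,2,3,4,5,6}
trace reaching 4: tau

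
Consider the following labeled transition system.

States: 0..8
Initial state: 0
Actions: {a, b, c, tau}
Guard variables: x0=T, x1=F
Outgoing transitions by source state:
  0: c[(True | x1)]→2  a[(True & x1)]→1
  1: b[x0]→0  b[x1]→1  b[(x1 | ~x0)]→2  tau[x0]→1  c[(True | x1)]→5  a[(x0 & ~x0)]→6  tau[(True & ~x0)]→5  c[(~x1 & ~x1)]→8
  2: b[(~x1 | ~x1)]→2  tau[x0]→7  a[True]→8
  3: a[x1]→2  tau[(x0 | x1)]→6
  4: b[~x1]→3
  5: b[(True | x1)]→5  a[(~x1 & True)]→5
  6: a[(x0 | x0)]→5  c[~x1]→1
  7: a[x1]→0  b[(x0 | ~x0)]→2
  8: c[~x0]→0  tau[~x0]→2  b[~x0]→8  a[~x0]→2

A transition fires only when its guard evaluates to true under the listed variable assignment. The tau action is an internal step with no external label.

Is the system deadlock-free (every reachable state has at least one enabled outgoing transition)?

Reach set: {0,2,7,8}
  0: c→2  [deg 1]
  2: a→8  b→2  tau→7  [deg 3]
  7: b→2  [deg 1]
  8: ∅  [deadlock]
Path to 8: c·a

Answer: DEADLOCK at state 8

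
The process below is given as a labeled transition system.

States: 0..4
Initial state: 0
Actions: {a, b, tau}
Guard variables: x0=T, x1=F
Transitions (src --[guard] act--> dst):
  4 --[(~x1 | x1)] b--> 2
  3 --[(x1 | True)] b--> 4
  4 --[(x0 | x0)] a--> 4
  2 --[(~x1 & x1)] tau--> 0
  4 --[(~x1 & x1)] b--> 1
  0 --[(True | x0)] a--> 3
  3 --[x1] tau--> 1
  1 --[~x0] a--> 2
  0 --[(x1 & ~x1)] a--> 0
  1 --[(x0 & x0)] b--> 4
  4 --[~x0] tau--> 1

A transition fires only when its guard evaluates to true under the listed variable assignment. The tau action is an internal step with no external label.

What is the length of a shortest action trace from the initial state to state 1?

Answer: UNREACHABLE

Analysis:
Layered search for 1:
  depth 0: {0}
  depth 1: {3}
  depth 2: {4}
  depth 3: {2}
1 never appears.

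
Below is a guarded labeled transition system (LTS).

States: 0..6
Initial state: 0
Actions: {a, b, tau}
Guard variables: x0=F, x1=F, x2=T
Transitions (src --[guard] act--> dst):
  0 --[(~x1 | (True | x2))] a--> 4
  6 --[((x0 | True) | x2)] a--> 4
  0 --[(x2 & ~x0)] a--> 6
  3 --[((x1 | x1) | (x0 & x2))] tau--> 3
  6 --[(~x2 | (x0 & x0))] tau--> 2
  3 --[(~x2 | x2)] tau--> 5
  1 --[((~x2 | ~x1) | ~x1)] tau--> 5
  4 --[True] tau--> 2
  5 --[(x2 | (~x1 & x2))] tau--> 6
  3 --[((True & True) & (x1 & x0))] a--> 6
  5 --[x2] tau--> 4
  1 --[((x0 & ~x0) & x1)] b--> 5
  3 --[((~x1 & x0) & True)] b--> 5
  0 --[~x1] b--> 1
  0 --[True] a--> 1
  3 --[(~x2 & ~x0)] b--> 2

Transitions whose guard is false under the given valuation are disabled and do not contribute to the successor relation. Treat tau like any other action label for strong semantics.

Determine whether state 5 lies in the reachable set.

Answer: REACHABLE

Trace:
After dropping false guards: 10 live edges.
depth 0: {0}
depth 1: {1,4,6}  cumulative {0,1,4,6}
depth 2: {2,5}  cumulative {0,1,2,4,5,6}
R = {0,1,2,4,5,6}
witness 5: a·tau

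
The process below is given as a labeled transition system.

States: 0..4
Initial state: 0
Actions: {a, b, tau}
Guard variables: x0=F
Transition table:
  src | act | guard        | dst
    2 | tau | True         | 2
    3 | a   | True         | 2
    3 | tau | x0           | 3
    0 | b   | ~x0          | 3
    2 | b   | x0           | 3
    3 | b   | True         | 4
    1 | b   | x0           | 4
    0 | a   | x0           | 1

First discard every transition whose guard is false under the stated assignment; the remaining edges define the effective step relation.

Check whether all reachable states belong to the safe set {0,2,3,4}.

Allowed set {0,2,3,4}
Reachable = {0,2,3,4}
  0: ✓
  2: ✓
  3: ✓
  4: ✓

Answer: INVARIANT HOLDS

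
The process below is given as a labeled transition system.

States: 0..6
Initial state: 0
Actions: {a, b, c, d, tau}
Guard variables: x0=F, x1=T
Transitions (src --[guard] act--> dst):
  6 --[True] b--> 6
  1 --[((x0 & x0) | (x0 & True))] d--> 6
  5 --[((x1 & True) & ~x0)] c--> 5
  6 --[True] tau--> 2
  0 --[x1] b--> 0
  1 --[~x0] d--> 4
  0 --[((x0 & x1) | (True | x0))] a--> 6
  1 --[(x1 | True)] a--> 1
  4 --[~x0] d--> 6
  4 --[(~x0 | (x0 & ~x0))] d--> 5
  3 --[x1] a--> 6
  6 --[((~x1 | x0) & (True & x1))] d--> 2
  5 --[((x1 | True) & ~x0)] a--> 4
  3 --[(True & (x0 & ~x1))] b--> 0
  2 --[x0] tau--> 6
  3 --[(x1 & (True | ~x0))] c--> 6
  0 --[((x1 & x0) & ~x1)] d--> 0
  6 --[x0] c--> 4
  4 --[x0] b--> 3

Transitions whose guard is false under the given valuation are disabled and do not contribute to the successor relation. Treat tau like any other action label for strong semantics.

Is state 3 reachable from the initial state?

After dropping false guards: 12 live edges.
L0 = {0}
L1 = {6}  now seen {0,6}
L2 = {2}  now seen {0,2,6}
R = {0,2,6}

Answer: UNREACHABLE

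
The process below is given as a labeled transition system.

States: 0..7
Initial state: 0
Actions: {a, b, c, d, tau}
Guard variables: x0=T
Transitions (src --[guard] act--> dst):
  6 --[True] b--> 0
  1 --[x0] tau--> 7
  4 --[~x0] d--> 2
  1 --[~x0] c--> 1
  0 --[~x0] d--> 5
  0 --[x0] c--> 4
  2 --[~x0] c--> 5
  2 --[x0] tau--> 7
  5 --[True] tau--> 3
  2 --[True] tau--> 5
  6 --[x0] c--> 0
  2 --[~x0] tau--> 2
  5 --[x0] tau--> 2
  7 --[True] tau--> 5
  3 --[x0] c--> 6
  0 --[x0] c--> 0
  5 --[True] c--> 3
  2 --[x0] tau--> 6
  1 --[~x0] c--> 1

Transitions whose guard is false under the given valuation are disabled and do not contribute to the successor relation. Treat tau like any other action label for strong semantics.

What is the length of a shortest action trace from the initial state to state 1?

Breadth-first toward 1:
  L0 = {0}
  L1 = {4}
1 never appears.

Answer: UNREACHABLE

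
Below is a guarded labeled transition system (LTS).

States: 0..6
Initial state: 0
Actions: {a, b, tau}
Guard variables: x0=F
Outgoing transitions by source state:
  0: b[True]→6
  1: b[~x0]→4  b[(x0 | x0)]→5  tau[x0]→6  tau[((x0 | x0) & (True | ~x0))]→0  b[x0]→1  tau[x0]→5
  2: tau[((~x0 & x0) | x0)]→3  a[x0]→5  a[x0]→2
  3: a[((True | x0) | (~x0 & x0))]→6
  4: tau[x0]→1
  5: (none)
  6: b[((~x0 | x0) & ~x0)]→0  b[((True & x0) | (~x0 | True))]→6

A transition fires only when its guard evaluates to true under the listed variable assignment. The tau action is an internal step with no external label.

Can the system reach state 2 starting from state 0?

5 transition(s) survive guard evaluation.
Layer 0: {0}
Layer 1: {6}  now seen {0,6}
R = {0,6}

Answer: UNREACHABLE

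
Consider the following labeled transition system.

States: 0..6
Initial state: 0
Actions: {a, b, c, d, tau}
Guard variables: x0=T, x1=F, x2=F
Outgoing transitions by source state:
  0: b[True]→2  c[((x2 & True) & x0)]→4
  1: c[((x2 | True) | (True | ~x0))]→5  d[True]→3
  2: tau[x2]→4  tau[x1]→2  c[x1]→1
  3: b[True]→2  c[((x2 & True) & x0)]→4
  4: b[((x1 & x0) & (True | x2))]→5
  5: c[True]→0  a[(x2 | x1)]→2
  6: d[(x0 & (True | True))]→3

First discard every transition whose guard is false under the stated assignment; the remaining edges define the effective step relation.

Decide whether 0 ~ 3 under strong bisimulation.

Answer: BISIMILAR

Working:
Compute ~ classes (split until stable):
  round 0: {{0,1,2,3,4,5,6}}
  round 1: {{0,3},{1},{2,4},{5},{6}}
5 equivalence class(es) (converged in 2)
class of 0: {0,3}; class of 3: {0,3}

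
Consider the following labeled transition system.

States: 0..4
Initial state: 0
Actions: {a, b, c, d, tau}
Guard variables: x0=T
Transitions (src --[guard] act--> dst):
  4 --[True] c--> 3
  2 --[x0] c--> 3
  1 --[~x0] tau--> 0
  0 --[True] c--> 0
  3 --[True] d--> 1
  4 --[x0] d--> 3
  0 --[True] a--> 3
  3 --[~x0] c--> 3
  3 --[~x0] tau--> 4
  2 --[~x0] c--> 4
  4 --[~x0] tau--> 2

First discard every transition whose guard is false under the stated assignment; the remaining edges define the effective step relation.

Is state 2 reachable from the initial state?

Answer: UNREACHABLE

Analysis:
Guard filter leaves 6 enabled edge(s).
Layer 0: {0}
Layer 1: {3}  total {0,3}
Layer 2: {1}  total {0,1,3}
R = {0,1,3}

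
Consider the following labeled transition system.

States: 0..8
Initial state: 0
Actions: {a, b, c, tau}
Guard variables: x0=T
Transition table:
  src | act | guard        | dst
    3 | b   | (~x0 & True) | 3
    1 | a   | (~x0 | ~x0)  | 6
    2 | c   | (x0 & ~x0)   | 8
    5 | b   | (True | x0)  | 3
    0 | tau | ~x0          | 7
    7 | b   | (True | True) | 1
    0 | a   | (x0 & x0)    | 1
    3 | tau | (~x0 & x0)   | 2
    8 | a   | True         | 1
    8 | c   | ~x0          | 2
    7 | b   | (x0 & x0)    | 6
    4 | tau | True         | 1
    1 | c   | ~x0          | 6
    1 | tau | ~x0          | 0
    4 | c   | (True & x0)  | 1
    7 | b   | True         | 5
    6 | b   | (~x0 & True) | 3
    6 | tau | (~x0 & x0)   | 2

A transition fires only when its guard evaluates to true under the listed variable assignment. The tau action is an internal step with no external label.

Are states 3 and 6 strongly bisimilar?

Answer: BISIMILAR

Trace:
Refine partition for ~:
  π0 = {{0,1,2,3,4,5,6,7,8}}
  π1 = {{0,8},{1,2,3,6},{4},{5,7}}
  π2 = {{0,8},{1,2,3,6},{4},{5},{7}}
stable after 3 split(s): 5 block(s)
class of 3: {1,2,3,6}; class of 6: {1,2,3,6}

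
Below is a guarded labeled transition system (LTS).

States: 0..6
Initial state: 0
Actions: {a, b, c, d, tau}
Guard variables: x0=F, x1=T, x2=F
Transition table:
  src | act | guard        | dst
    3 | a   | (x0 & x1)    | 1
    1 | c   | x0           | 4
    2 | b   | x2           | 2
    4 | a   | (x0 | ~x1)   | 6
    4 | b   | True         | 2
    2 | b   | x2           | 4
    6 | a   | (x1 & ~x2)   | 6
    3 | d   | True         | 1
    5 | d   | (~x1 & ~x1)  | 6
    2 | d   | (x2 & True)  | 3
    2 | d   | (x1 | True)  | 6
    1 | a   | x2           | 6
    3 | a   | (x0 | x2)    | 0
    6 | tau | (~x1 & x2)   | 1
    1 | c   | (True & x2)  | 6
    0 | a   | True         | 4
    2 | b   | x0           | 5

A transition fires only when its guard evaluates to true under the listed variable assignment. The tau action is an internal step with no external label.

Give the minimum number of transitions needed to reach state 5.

Answer: UNREACHABLE

Analysis:
Layered search for 5:
  depth 0: {0}
  depth 1: {4}
  depth 2: {2}
  depth 3: {6}
5 never appears.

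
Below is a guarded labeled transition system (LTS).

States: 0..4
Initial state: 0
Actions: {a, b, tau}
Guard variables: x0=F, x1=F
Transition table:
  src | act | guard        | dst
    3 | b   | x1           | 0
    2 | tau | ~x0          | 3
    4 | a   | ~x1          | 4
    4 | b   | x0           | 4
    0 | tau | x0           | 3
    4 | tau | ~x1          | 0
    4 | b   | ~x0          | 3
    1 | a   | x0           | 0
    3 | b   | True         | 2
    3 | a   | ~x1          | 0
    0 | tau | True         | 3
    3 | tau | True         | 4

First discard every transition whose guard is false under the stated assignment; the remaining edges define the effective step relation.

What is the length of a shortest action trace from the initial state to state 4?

Answer: 2

Analysis:
Breadth-first toward 4:
  depth 0: {0}
  depth 1: {3}
  depth 2: {2,4}
depth(4)=2, e.g. tau·tau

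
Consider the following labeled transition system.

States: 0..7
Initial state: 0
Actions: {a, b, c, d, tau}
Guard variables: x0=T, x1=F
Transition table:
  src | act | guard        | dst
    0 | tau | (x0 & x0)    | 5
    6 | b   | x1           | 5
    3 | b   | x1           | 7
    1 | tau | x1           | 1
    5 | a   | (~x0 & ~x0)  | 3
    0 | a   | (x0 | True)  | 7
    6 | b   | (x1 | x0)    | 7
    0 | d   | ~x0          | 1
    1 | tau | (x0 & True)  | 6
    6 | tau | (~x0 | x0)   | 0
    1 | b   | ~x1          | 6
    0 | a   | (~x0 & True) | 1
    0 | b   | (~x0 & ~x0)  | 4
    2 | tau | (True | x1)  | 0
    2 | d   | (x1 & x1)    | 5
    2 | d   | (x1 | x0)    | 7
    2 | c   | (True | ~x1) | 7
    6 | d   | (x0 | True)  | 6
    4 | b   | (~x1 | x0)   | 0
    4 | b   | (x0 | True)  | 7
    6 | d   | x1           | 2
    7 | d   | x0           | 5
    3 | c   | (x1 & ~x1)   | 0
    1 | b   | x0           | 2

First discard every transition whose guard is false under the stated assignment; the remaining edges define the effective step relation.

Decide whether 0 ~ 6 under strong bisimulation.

Refine partition for ~:
  P[0] = {{0,1,2,3,4,5,6,7}}
  P[1] = {{0},{1},{2},{3,5},{4},{6},{7}}
7 equivalence class(es) (converged in 2)
class of 0: {0}; class of 6: {6}

Answer: NOT BISIMILAR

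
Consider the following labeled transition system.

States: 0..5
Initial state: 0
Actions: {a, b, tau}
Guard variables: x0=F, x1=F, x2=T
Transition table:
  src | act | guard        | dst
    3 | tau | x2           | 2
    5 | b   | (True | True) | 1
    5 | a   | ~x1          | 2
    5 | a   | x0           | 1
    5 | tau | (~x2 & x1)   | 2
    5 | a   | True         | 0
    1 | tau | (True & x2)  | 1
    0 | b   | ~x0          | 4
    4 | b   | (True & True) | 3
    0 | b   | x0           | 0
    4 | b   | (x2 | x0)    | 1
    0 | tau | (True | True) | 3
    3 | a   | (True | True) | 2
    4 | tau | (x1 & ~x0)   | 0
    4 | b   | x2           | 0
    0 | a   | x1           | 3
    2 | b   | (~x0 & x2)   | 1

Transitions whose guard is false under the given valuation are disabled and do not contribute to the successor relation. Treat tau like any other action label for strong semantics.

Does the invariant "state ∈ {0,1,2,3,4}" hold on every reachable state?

Answer: INVARIANT HOLDS

Working:
Inv-set: {0,1,2,3,4}
Reach set: {0,1,2,3,4}
  0: safe
  1: safe
  2: safe
  3: safe
  4: safe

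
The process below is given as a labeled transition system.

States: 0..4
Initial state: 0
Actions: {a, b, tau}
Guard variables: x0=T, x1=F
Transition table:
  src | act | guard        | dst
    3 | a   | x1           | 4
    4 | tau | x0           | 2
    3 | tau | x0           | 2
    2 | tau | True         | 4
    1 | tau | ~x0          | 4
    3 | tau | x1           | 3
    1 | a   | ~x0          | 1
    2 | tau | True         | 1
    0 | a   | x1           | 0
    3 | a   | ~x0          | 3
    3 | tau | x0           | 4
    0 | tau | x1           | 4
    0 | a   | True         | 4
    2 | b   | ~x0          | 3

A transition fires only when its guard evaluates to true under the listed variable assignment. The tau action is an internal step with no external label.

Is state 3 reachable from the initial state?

6 transition(s) survive guard evaluation.
Layer 0: {0}
Layer 1: {4}  cumulative {0,4}
Layer 2: {2}  cumulative {0,2,4}
Layer 3: {1}  cumulative {0,1,2,4}
R = {0,1,2,4}

Answer: UNREACHABLE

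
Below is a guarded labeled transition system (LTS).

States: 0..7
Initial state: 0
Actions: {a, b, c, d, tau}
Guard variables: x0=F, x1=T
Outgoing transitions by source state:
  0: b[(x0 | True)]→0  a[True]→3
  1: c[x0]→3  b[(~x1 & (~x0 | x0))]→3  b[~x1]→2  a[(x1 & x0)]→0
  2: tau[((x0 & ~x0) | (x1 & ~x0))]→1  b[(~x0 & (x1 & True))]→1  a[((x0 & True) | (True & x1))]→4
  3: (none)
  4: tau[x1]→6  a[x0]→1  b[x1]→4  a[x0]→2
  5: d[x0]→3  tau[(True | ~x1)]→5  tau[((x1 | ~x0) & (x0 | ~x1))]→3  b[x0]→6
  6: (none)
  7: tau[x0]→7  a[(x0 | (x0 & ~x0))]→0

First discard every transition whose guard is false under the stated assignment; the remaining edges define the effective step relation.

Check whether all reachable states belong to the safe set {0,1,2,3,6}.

Allowed set {0,1,2,3,6}
Reachable = {0,3}
  0: safe
  3: safe

Answer: INVARIANT HOLDS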